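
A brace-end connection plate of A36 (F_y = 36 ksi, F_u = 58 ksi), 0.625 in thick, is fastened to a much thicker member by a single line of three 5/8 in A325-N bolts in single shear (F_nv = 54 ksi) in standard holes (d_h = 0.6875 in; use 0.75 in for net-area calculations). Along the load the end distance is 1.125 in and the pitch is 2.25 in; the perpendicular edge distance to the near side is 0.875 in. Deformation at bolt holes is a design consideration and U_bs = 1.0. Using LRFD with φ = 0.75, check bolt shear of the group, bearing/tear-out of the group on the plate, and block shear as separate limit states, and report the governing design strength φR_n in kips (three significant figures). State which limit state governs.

Bolt shear: A_b = π·0.625²/4 = 0.3068 in²; R_n = 54 × 0.3068 × 3 × 1 = 49.7 kips → 0.75 × 49.7 = 37.3 kips.
Bearing: edge l_c = 0.7812, r_n = 33.98 kips; interior l_c = 1.562, r_n = 54.38 kips; R_n = 33.98 + 2·54.38 = 142.7 kips → 107 kips.
Block shear: A_gv = 3.516, A_nv = 2.344, A_nt = 0.3125 in²; R_n = min(0.6F_uA_nv, 0.6F_yA_gv) + U_bs·F_u·A_nt = 94.06 kips → 70.5 kips.
Bolt shear governs: 37.3 kips.

37.3 kips (bolt shear governs)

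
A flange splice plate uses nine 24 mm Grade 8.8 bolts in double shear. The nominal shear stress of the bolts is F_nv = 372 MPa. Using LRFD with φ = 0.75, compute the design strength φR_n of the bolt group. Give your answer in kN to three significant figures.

A_b = π × 24² / 4 = 452.4 mm².
R_n = F_nv · A_b · n · n_s = 372 × 452.4 × 9 × 2 / 1000 = 3029 kN.
Design strength φR_n = 0.75 × 3029 = 2270 kN.

2270 kN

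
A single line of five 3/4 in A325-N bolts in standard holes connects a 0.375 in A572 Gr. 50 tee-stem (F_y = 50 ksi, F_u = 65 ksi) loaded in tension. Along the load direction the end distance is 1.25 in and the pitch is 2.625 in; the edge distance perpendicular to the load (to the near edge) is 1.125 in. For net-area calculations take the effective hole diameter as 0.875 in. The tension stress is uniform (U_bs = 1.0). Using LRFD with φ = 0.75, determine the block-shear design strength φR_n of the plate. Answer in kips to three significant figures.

Shear plane L_v = 1.25 + 4·2.625 = 11.75 in; A_gv = 11.75 × 0.375 = 4.406 in².
A_nv = (11.75 − 4.5·0.875) × 0.375 = 2.93 in².
A_nt = (1.125 − 0.5·0.875) × 0.375 = 0.2578 in².
0.6 F_u A_nv = 114.3 kips; 0.6 F_y A_gv = 132.2 kips → shear rupture governs the shear term.
R_n = 114.3 + 1.0 × 65 × 0.2578 = 131 kips.
Design strength φR_n = 0.75 × 131 = 98.3 kips.

98.3 kips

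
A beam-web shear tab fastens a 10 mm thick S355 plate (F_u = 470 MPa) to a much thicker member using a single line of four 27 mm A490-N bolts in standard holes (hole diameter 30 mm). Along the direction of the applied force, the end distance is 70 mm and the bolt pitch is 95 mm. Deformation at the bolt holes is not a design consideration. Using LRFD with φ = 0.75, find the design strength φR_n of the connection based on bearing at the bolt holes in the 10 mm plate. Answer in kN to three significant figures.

Per bolt r_n = 1.5 l_c t F_u ≤ 3.0 d t F_u; upper limit = 3.0 × 27 × 10 × 470 / 1000 = 380.7 kN.
Edge bolt: l_c = 70 − 30/2 = 55 mm → 1.5 × 55 × 10 × 470 / 1000 = 387.8 → r_n = 380.7 kN.
Interior bolts: l_c = 95 − 30 = 65 mm → 1.5 × 65 × 10 × 470 / 1000 = 458.2 → r_n = 380.7 kN.
R_n = 1 × 380.7 + 3 × 380.7 = 1523 kN.
Design strength φR_n = 0.75 × 1523 = 1140 kN.

1140 kN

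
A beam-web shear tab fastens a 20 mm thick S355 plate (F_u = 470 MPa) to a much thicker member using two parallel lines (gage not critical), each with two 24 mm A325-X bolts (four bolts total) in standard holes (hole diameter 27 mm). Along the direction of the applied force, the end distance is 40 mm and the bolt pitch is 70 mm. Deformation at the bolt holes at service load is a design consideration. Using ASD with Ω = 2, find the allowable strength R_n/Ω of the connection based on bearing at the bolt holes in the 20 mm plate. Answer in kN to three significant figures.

784 kN

Per bolt r_n = 1.2 l_c t F_u ≤ 2.4 d t F_u; upper limit = 2.4 × 24 × 20 × 470 / 1000 = 541.4 kN.
Edge bolt: l_c = 40 − 27/2 = 26.5 mm → 1.2 × 26.5 × 20 × 470 / 1000 = 298.9 → r_n = 298.9 kN.
Interior bolts: l_c = 70 − 27 = 43 mm → 1.2 × 43 × 20 × 470 / 1000 = 485 → r_n = 485 kN.
R_n = 2 × 298.9 + 2 × 485 = 1568 kN.
Allowable strength R_n/Ω = 1568 / 2 = 784 kN.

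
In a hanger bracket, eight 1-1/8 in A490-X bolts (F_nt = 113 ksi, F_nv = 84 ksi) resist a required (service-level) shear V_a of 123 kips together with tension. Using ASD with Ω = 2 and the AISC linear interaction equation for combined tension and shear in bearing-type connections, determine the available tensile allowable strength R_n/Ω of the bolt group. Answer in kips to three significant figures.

A_b = π·1.125²/4 = 0.994 in²; f_rv = 123 / (8 × 0.994) = 15.47 ksi.
F'_nt = 1.3 F_nt − (Ω F_nt / F_nv) f_rv = 1.3·113 − (2·113/84)·15.47 = 105.3 ksi, capped at F_nt → F'_nt = 105.3 ksi.
R_n = F'_nt · A_b · n = 105.3 × 0.994 × 8 = 837.2 kips.
Allowable strength R_n/Ω = 837.2 / 2 = 419 kips.

419 kips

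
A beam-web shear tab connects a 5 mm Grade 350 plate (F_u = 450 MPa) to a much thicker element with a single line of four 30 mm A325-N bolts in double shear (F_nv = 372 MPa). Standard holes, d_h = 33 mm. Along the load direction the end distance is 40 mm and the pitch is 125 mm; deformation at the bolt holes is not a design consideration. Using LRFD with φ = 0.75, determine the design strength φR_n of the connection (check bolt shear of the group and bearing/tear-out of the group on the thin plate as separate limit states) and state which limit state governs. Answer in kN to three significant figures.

Bolt shear: A_b = π·30²/4 = 706.9 mm²; R_n = 372 × 706.9 × 4 × 2 / 1000 = 2104 kN → 0.75 × 2104 = 1580 kN.
Bearing (1.5 l_c t F_u ≤ 3.0 d t F_u): upper limit = 3.0·30·5·450 / 1000 = 202.5 kN.
  Edge l_c = 40 − 33/2 = 23.5 → r_n = 79.31 kN; interior l_c = 125 − 33 = 92 → r_n = 202.5 kN.
  R_n,bearing = 1·79.31 + 3·202.5 = 686.8 kN → 0.75 × 686.8 = 515 kN.
Bearing governs: 515 kN.

515 kN (bearing governs)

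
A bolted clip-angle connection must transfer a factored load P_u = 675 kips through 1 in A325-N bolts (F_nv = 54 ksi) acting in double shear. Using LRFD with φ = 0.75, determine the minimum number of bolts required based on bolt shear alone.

A_b = π·1²/4 = 0.7854 in².
Per-bolt design strength φR_n = 0.75 × 54 × 0.7854 × 2 = 63.62 kips.
n ≥ 675 / 63.62 = 10.61 → use 11 bolts.

11 bolts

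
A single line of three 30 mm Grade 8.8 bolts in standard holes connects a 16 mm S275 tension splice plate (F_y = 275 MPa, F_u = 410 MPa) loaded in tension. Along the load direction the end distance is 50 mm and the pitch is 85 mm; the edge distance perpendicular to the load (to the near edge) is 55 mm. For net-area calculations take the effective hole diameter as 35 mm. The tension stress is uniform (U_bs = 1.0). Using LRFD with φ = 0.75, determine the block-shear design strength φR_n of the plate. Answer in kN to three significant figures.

576 kN

Shear plane L_v = 50 + 2·85 = 220 mm; A_gv = 220 × 16 = 3520 mm².
A_nv = (220 − 2.5·35) × 16 = 2120 mm².
A_nt = (55 − 0.5·35) × 16 = 600 mm².
0.6 F_u A_nv = 521.5 kN; 0.6 F_y A_gv = 580.8 kN → shear rupture governs the shear term.
R_n = 521.5 + 1.0 × 410 × 600 / 1000 = 767.5 kN.
Design strength φR_n = 0.75 × 767.5 = 576 kN.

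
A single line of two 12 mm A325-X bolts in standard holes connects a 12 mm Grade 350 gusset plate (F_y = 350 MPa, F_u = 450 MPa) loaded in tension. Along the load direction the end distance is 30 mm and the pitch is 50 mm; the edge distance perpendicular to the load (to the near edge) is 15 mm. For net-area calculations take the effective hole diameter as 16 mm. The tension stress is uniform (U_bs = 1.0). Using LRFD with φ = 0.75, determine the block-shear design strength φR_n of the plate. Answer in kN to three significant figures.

164 kN

Shear plane L_v = 30 + 1·50 = 80 mm; A_gv = 80 × 12 = 960 mm².
A_nv = (80 − 1.5·16) × 12 = 672 mm².
A_nt = (15 − 0.5·16) × 12 = 84 mm².
0.6 F_u A_nv = 181.4 kN; 0.6 F_y A_gv = 201.6 kN → shear rupture governs the shear term.
R_n = 181.4 + 1.0 × 450 × 84 / 1000 = 219.2 kN.
Design strength φR_n = 0.75 × 219.2 = 164 kN.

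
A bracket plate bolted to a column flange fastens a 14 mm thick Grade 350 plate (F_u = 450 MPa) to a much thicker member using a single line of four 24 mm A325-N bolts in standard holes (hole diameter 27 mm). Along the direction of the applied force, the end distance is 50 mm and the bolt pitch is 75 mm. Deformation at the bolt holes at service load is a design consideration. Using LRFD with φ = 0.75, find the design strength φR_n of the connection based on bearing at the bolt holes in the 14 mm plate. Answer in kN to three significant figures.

Per bolt r_n = 1.2 l_c t F_u ≤ 2.4 d t F_u; upper limit = 2.4 × 24 × 14 × 450 / 1000 = 362.9 kN.
Edge bolt: l_c = 50 − 27/2 = 36.5 mm → 1.2 × 36.5 × 14 × 450 / 1000 = 275.9 → r_n = 275.9 kN.
Interior bolts: l_c = 75 − 27 = 48 mm → 1.2 × 48 × 14 × 450 / 1000 = 362.9 → r_n = 362.9 kN.
R_n = 1 × 275.9 + 3 × 362.9 = 1365 kN.
Design strength φR_n = 0.75 × 1365 = 1020 kN.

1020 kN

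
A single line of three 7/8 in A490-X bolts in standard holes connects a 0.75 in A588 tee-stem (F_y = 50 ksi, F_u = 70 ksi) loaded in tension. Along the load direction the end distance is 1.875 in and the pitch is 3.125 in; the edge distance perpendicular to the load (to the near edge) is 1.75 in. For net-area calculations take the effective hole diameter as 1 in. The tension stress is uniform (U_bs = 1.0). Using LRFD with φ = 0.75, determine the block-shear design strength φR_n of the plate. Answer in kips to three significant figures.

Shear plane L_v = 1.875 + 2·3.125 = 8.125 in; A_gv = 8.125 × 0.75 = 6.094 in².
A_nv = (8.125 − 2.5·1) × 0.75 = 4.219 in².
A_nt = (1.75 − 0.5·1) × 0.75 = 0.9375 in².
0.6 F_u A_nv = 177.2 kips; 0.6 F_y A_gv = 182.8 kips → shear rupture governs the shear term.
R_n = 177.2 + 1.0 × 70 × 0.9375 = 242.8 kips.
Design strength φR_n = 0.75 × 242.8 = 182 kips.

182 kips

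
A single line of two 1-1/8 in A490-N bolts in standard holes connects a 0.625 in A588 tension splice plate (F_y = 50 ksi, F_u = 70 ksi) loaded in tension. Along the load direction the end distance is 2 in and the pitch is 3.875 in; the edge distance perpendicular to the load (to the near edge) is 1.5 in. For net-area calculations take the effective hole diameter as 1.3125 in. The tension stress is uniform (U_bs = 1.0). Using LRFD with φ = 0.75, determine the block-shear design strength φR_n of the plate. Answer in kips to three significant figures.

Shear plane L_v = 2 + 1·3.875 = 5.875 in; A_gv = 5.875 × 0.625 = 3.672 in².
A_nv = (5.875 − 1.5·1.3125) × 0.625 = 2.441 in².
A_nt = (1.5 − 0.5·1.3125) × 0.625 = 0.5273 in².
0.6 F_u A_nv = 102.5 kips; 0.6 F_y A_gv = 110.2 kips → shear rupture governs the shear term.
R_n = 102.5 + 1.0 × 70 × 0.5273 = 139.5 kips.
Design strength φR_n = 0.75 × 139.5 = 105 kips.

105 kips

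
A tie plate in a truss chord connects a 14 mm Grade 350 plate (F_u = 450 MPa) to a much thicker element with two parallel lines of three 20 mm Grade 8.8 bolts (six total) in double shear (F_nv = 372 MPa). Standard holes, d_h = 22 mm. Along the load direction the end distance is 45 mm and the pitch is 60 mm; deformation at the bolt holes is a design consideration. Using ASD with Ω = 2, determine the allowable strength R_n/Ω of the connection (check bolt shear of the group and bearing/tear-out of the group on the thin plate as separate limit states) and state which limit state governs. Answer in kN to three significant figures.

701 kN (bolt shear governs)

Bolt shear: A_b = π·20²/4 = 314.2 mm²; R_n = 372 × 314.2 × 6 × 2 / 1000 = 1402 kN → 1402 / 2 = 701 kN.
Bearing (1.2 l_c t F_u ≤ 2.4 d t F_u): upper limit = 2.4·20·14·450 / 1000 = 302.4 kN.
  Edge l_c = 45 − 22/2 = 34 → r_n = 257 kN; interior l_c = 60 − 22 = 38 → r_n = 287.3 kN.
  R_n,bearing = 2·257 + 4·287.3 = 1663 kN → 1663 / 2 = 832 kN.
Bolt shear governs: 701 kN.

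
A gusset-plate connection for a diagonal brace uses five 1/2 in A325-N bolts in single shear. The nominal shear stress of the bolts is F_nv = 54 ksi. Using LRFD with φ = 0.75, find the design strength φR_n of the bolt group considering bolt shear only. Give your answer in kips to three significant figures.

A_b = π × 0.5² / 4 = 0.1963 in².
R_n = F_nv · A_b · n · n_s = 54 × 0.1963 × 5 × 1 = 53.01 kips.
Design strength φR_n = 0.75 × 53.01 = 39.8 kips.

39.8 kips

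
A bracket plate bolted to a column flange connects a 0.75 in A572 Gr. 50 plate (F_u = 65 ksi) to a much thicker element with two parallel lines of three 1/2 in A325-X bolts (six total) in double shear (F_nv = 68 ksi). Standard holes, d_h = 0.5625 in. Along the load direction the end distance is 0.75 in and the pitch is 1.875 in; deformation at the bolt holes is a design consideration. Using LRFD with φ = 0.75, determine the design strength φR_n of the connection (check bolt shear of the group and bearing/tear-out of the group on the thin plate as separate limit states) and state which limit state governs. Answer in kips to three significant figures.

120 kips (bolt shear governs)

Bolt shear: A_b = π·0.5²/4 = 0.1963 in²; R_n = 68 × 0.1963 × 6 × 2 = 160.2 kips → 0.75 × 160.2 = 120 kips.
Bearing (1.2 l_c t F_u ≤ 2.4 d t F_u): upper limit = 2.4·0.5·0.75·65 = 58.5 kips.
  Edge l_c = 0.75 − 0.5625/2 = 0.4688 → r_n = 27.42 kips; interior l_c = 1.875 − 0.5625 = 1.312 → r_n = 58.5 kips.
  R_n,bearing = 2·27.42 + 4·58.5 = 288.8 kips → 0.75 × 288.8 = 217 kips.
Bolt shear governs: 120 kips.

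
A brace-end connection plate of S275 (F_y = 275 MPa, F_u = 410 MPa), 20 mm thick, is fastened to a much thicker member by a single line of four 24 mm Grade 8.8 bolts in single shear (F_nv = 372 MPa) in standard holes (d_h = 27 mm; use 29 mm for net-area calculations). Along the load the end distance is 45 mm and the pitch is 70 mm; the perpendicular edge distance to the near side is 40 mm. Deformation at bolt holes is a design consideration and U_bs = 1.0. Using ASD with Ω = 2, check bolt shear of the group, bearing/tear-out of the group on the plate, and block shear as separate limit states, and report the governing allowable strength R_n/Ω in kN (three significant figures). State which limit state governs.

Bolt shear: A_b = π·24²/4 = 452.4 mm²; R_n = 372 × 452.4 × 4 × 1 / 1000 = 673.2 kN → 673.2 / 2 = 337 kN.
Bearing: edge l_c = 31.5, r_n = 310 kN; interior l_c = 43, r_n = 423.1 kN; R_n = 310 + 3·423.1 = 1579 kN → 790 kN.
Block shear: A_gv = 5100, A_nv = 3070, A_nt = 510 mm²; R_n = min(0.6F_uA_nv, 0.6F_yA_gv) + U_bs·F_u·A_nt = 964.3 kN → 482 kN.
Bolt shear governs: 337 kN.

337 kN (bolt shear governs)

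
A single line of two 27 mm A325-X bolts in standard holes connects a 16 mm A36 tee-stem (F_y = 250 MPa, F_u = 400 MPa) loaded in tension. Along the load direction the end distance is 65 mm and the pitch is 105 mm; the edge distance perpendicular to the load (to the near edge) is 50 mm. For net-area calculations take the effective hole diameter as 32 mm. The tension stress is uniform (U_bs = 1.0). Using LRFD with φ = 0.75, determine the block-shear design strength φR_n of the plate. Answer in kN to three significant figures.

Shear plane L_v = 65 + 1·105 = 170 mm; A_gv = 170 × 16 = 2720 mm².
A_nv = (170 − 1.5·32) × 16 = 1952 mm².
A_nt = (50 − 0.5·32) × 16 = 544 mm².
0.6 F_u A_nv = 468.5 kN; 0.6 F_y A_gv = 408 kN → shear yielding governs the shear term.
R_n = 408 + 1.0 × 400 × 544 / 1000 = 625.6 kN.
Design strength φR_n = 0.75 × 625.6 = 469 kN.

469 kN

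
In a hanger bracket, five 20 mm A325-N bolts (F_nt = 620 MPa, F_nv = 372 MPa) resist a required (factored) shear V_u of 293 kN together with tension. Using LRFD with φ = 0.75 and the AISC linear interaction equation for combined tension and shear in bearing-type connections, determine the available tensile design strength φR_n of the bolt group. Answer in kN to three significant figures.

461 kN

A_b = π·20²/4 = 314.2 mm²; f_rv = 293 × 1000 / (5 × 314.2) = 186.5 MPa.
F'_nt = 1.3 F_nt − (F_nt / φF_nv) f_rv = 1.3·620 − (620/(0.75·372))·186.5 = 391.5 MPa, capped at F_nt → F'_nt = 391.5 MPa.
R_n = F'_nt · A_b · n = 391.5 × 314.2 × 5 / 1000 = 615 kN.
Design strength φR_n = 0.75 × 615 = 461 kN.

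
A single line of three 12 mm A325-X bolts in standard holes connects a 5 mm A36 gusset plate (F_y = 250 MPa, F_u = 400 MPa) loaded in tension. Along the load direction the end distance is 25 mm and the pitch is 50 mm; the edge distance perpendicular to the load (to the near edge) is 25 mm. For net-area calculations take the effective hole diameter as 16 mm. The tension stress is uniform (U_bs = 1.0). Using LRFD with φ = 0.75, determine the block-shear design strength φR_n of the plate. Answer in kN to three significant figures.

95.8 kN

Shear plane L_v = 25 + 2·50 = 125 mm; A_gv = 125 × 5 = 625 mm².
A_nv = (125 − 2.5·16) × 5 = 425 mm².
A_nt = (25 − 0.5·16) × 5 = 85 mm².
0.6 F_u A_nv = 102 kN; 0.6 F_y A_gv = 93.75 kN → shear yielding governs the shear term.
R_n = 93.75 + 1.0 × 400 × 85 / 1000 = 127.8 kN.
Design strength φR_n = 0.75 × 127.8 = 95.8 kN.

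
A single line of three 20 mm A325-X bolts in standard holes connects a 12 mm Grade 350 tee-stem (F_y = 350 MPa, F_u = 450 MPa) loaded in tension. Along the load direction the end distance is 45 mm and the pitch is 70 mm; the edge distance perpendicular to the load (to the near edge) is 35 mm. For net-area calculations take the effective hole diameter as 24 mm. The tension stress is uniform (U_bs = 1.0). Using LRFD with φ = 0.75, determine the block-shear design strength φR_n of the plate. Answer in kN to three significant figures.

397 kN

Shear plane L_v = 45 + 2·70 = 185 mm; A_gv = 185 × 12 = 2220 mm².
A_nv = (185 − 2.5·24) × 12 = 1500 mm².
A_nt = (35 − 0.5·24) × 12 = 276 mm².
0.6 F_u A_nv = 405 kN; 0.6 F_y A_gv = 466.2 kN → shear rupture governs the shear term.
R_n = 405 + 1.0 × 450 × 276 / 1000 = 529.2 kN.
Design strength φR_n = 0.75 × 529.2 = 397 kN.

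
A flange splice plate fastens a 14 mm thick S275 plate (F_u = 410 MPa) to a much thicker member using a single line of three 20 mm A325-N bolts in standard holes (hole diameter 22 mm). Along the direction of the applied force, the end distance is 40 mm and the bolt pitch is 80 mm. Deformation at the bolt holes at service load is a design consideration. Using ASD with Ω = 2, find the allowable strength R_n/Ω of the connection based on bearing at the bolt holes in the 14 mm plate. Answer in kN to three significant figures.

Per bolt r_n = 1.2 l_c t F_u ≤ 2.4 d t F_u; upper limit = 2.4 × 20 × 14 × 410 / 1000 = 275.5 kN.
Edge bolt: l_c = 40 − 22/2 = 29 mm → 1.2 × 29 × 14 × 410 / 1000 = 199.8 → r_n = 199.8 kN.
Interior bolts: l_c = 80 − 22 = 58 mm → 1.2 × 58 × 14 × 410 / 1000 = 399.5 → r_n = 275.5 kN.
R_n = 1 × 199.8 + 2 × 275.5 = 750.8 kN.
Allowable strength R_n/Ω = 750.8 / 2 = 375 kN.

375 kN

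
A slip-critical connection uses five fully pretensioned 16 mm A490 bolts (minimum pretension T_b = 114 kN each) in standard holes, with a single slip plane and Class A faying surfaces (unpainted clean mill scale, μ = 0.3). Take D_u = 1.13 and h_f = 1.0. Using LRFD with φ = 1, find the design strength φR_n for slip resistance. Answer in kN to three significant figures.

193 kN

R_n = μ · D_u · h_f · T_b · n_s · n_b = 0.3 × 1.13 × 1.0 × 114 × 1 × 5 = 193.2 kN.
Design strength φR_n = 1 × 193.2 = 193 kN.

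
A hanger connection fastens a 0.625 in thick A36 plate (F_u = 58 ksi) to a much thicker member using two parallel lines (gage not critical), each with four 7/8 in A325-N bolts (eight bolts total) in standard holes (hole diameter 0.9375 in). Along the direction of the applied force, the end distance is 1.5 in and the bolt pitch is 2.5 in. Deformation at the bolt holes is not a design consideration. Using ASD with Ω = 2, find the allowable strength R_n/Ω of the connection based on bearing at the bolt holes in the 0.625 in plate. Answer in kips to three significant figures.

Per bolt r_n = 1.5 l_c t F_u ≤ 3.0 d t F_u; upper limit = 3.0 × 0.875 × 0.625 × 58 = 95.16 kips.
Edge bolt: l_c = 1.5 − 0.9375/2 = 1.031 in → 1.5 × 1.031 × 0.625 × 58 = 56.07 → r_n = 56.07 kips.
Interior bolts: l_c = 2.5 − 0.9375 = 1.562 in → 1.5 × 1.562 × 0.625 × 58 = 84.96 → r_n = 84.96 kips.
R_n = 2 × 56.07 + 6 × 84.96 = 621.9 kips.
Allowable strength R_n/Ω = 621.9 / 2 = 311 kips.

311 kips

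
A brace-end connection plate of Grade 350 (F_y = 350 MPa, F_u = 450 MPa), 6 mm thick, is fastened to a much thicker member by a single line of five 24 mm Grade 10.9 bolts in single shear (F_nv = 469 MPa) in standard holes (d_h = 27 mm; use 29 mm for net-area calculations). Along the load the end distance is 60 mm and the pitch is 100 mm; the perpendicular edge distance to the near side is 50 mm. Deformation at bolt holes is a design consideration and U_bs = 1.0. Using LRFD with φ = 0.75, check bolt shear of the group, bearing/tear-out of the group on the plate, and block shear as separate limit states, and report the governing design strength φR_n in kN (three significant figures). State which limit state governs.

Bolt shear: A_b = π·24²/4 = 452.4 mm²; R_n = 469 × 452.4 × 5 × 1 / 1000 = 1061 kN → 0.75 × 1061 = 796 kN.
Bearing: edge l_c = 46.5, r_n = 150.7 kN; interior l_c = 73, r_n = 155.5 kN; R_n = 150.7 + 4·155.5 = 772.7 kN → 580 kN.
Block shear: A_gv = 2760, A_nv = 1977, A_nt = 213 mm²; R_n = min(0.6F_uA_nv, 0.6F_yA_gv) + U_bs·F_u·A_nt = 629.6 kN → 472 kN.
Block shear governs: 472 kN.

472 kN (block shear governs)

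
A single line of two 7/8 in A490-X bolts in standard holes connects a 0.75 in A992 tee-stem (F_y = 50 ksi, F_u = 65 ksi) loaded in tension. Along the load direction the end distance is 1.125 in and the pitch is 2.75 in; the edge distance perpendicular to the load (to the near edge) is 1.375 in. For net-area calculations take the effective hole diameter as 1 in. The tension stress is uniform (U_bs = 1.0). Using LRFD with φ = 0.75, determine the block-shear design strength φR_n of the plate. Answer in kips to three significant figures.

Shear plane L_v = 1.125 + 1·2.75 = 3.875 in; A_gv = 3.875 × 0.75 = 2.906 in².
A_nv = (3.875 − 1.5·1) × 0.75 = 1.781 in².
A_nt = (1.375 − 0.5·1) × 0.75 = 0.6562 in².
0.6 F_u A_nv = 69.47 kips; 0.6 F_y A_gv = 87.19 kips → shear rupture governs the shear term.
R_n = 69.47 + 1.0 × 65 × 0.6562 = 112.1 kips.
Design strength φR_n = 0.75 × 112.1 = 84.1 kips.

84.1 kips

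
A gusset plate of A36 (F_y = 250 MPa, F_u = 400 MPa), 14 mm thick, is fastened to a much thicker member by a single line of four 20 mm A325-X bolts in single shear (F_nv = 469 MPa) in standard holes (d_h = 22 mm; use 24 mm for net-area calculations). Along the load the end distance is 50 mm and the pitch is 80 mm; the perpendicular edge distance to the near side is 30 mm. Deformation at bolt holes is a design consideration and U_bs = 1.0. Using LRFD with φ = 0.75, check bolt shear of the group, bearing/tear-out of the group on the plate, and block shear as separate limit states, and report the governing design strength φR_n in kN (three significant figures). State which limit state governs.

Bolt shear: A_b = π·20²/4 = 314.2 mm²; R_n = 469 × 314.2 × 4 × 1 / 1000 = 589.4 kN → 0.75 × 589.4 = 442 kN.
Bearing: edge l_c = 39, r_n = 262.1 kN; interior l_c = 58, r_n = 268.8 kN; R_n = 262.1 + 3·268.8 = 1068 kN → 801 kN.
Block shear: A_gv = 4060, A_nv = 2884, A_nt = 252 mm²; R_n = min(0.6F_uA_nv, 0.6F_yA_gv) + U_bs·F_u·A_nt = 709.8 kN → 532 kN.
Bolt shear governs: 442 kN.

442 kN (bolt shear governs)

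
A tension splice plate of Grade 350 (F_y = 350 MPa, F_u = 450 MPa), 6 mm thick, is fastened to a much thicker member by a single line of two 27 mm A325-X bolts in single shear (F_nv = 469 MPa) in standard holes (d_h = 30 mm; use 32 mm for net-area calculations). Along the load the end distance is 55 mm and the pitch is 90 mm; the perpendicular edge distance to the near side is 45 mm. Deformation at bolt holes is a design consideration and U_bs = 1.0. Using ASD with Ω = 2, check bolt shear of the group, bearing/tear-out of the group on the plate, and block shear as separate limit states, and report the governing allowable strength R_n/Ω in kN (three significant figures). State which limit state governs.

118 kN (block shear governs)

Bolt shear: A_b = π·27²/4 = 572.6 mm²; R_n = 469 × 572.6 × 2 × 1 / 1000 = 537.1 kN → 537.1 / 2 = 269 kN.
Bearing: edge l_c = 40, r_n = 129.6 kN; interior l_c = 60, r_n = 175 kN; R_n = 129.6 + 1·175 = 304.6 kN → 152 kN.
Block shear: A_gv = 870, A_nv = 582, A_nt = 174 mm²; R_n = min(0.6F_uA_nv, 0.6F_yA_gv) + U_bs·F_u·A_nt = 235.4 kN → 118 kN.
Block shear governs: 118 kN.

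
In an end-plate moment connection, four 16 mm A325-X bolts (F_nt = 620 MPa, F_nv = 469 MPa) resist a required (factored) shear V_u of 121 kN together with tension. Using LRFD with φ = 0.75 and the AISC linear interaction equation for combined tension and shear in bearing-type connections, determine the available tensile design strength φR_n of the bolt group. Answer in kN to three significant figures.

326 kN

A_b = π·16²/4 = 201.1 mm²; f_rv = 121 × 1000 / (4 × 201.1) = 150.5 MPa.
F'_nt = 1.3 F_nt − (F_nt / φF_nv) f_rv = 1.3·620 − (620/(0.75·469))·150.5 = 540.8 MPa, capped at F_nt → F'_nt = 540.8 MPa.
R_n = F'_nt · A_b · n = 540.8 × 201.1 × 4 / 1000 = 434.9 kN.
Design strength φR_n = 0.75 × 434.9 = 326 kN.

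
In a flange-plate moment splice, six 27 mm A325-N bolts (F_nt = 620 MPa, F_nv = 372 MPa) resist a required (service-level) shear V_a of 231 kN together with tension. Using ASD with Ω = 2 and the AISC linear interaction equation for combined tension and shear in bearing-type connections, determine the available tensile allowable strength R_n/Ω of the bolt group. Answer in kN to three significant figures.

A_b = π·27²/4 = 572.6 mm²; f_rv = 231 × 1000 / (6 × 572.6) = 67.24 MPa.
F'_nt = 1.3 F_nt − (Ω F_nt / F_nv) f_rv = 1.3·620 − (2·620/372)·67.24 = 581.9 MPa, capped at F_nt → F'_nt = 581.9 MPa.
R_n = F'_nt · A_b · n = 581.9 × 572.6 × 6 / 1000 = 1999 kN.
Allowable strength R_n/Ω = 1999 / 2 = 999 kN.

999 kN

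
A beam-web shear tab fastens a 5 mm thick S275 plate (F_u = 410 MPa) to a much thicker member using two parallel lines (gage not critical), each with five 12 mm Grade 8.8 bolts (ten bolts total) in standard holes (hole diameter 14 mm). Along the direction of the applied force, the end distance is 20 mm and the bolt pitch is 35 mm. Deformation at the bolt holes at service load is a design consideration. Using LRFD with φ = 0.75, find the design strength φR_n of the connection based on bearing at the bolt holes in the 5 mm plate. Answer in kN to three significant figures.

358 kN

Per bolt r_n = 1.2 l_c t F_u ≤ 2.4 d t F_u; upper limit = 2.4 × 12 × 5 × 410 / 1000 = 59.04 kN.
Edge bolt: l_c = 20 − 14/2 = 13 mm → 1.2 × 13 × 5 × 410 / 1000 = 31.98 → r_n = 31.98 kN.
Interior bolts: l_c = 35 − 14 = 21 mm → 1.2 × 21 × 5 × 410 / 1000 = 51.66 → r_n = 51.66 kN.
R_n = 2 × 31.98 + 8 × 51.66 = 477.2 kN.
Design strength φR_n = 0.75 × 477.2 = 358 kN.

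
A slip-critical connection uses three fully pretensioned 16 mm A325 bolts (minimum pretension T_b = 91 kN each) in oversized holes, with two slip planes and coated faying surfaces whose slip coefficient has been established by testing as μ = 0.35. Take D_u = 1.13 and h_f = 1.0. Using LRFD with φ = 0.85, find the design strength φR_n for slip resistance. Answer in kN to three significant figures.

R_n = μ · D_u · h_f · T_b · n_s · n_b = 0.35 × 1.13 × 1.0 × 91 × 2 × 3 = 215.9 kN.
Design strength φR_n = 0.85 × 215.9 = 184 kN.

184 kN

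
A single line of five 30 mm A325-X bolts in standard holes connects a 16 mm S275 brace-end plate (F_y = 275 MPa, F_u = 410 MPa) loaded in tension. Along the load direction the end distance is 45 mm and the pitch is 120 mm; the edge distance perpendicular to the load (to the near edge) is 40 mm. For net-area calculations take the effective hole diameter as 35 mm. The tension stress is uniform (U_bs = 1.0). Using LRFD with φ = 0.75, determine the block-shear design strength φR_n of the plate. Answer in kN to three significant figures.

1150 kN

Shear plane L_v = 45 + 4·120 = 525 mm; A_gv = 525 × 16 = 8400 mm².
A_nv = (525 − 4.5·35) × 16 = 5880 mm².
A_nt = (40 − 0.5·35) × 16 = 360 mm².
0.6 F_u A_nv = 1446 kN; 0.6 F_y A_gv = 1386 kN → shear yielding governs the shear term.
R_n = 1386 + 1.0 × 410 × 360 / 1000 = 1534 kN.
Design strength φR_n = 0.75 × 1534 = 1150 kN.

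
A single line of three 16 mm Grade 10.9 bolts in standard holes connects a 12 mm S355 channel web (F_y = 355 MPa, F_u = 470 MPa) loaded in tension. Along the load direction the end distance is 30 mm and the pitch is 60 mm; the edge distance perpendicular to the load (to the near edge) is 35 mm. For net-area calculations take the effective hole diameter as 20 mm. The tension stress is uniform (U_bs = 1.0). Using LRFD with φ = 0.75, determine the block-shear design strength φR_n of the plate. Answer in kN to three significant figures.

360 kN

Shear plane L_v = 30 + 2·60 = 150 mm; A_gv = 150 × 12 = 1800 mm².
A_nv = (150 − 2.5·20) × 12 = 1200 mm².
A_nt = (35 − 0.5·20) × 12 = 300 mm².
0.6 F_u A_nv = 338.4 kN; 0.6 F_y A_gv = 383.4 kN → shear rupture governs the shear term.
R_n = 338.4 + 1.0 × 470 × 300 / 1000 = 479.4 kN.
Design strength φR_n = 0.75 × 479.4 = 360 kN.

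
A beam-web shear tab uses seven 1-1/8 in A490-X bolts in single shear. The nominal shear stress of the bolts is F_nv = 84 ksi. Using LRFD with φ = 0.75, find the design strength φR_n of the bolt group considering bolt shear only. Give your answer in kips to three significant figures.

438 kips

A_b = π × 1.125² / 4 = 0.994 in².
R_n = F_nv · A_b · n · n_s = 84 × 0.994 × 7 × 1 = 584.5 kips.
Design strength φR_n = 0.75 × 584.5 = 438 kips.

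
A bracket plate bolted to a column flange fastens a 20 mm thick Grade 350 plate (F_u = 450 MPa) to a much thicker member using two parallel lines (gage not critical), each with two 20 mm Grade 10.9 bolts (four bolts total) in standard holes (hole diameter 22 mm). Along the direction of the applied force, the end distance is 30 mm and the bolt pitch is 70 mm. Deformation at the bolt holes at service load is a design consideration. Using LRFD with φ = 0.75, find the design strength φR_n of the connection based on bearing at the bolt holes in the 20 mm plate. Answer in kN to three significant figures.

Per bolt r_n = 1.2 l_c t F_u ≤ 2.4 d t F_u; upper limit = 2.4 × 20 × 20 × 450 / 1000 = 432 kN.
Edge bolt: l_c = 30 − 22/2 = 19 mm → 1.2 × 19 × 20 × 450 / 1000 = 205.2 → r_n = 205.2 kN.
Interior bolts: l_c = 70 − 22 = 48 mm → 1.2 × 48 × 20 × 450 / 1000 = 518.4 → r_n = 432 kN.
R_n = 2 × 205.2 + 2 × 432 = 1274 kN.
Design strength φR_n = 0.75 × 1274 = 956 kN.

956 kN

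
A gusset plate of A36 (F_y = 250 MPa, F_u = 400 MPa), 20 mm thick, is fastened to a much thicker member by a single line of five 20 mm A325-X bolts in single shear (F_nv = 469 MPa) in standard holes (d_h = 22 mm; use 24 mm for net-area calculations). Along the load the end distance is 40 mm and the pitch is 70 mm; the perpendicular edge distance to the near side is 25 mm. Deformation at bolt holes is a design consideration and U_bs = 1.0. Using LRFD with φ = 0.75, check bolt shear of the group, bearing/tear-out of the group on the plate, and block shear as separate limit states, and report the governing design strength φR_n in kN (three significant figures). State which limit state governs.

Bolt shear: A_b = π·20²/4 = 314.2 mm²; R_n = 469 × 314.2 × 5 × 1 / 1000 = 736.7 kN → 0.75 × 736.7 = 553 kN.
Bearing: edge l_c = 29, r_n = 278.4 kN; interior l_c = 48, r_n = 384 kN; R_n = 278.4 + 4·384 = 1814 kN → 1360 kN.
Block shear: A_gv = 6400, A_nv = 4240, A_nt = 260 mm²; R_n = min(0.6F_uA_nv, 0.6F_yA_gv) + U_bs·F_u·A_nt = 1064 kN → 798 kN.
Bolt shear governs: 553 kN.

553 kN (bolt shear governs)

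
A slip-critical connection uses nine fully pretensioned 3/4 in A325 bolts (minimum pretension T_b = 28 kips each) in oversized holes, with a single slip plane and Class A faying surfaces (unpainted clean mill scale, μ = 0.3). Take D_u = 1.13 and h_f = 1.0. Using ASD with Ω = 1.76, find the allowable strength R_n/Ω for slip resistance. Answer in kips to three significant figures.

R_n = μ · D_u · h_f · T_b · n_s · n_b = 0.3 × 1.13 × 1.0 × 28 × 1 × 9 = 85.43 kips.
Allowable strength R_n/Ω = 85.43 / 1.76 = 48.5 kips.

48.5 kips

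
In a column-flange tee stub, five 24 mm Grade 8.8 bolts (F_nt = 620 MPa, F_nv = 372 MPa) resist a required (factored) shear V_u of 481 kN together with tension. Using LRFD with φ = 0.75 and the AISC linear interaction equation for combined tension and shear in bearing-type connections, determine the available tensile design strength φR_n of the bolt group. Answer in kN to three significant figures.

A_b = π·24²/4 = 452.4 mm²; f_rv = 481 × 1000 / (5 × 452.4) = 212.6 MPa.
F'_nt = 1.3 F_nt − (F_nt / φF_nv) f_rv = 1.3·620 − (620/(0.75·372))·212.6 = 333.4 MPa, capped at F_nt → F'_nt = 333.4 MPa.
R_n = F'_nt · A_b · n = 333.4 × 452.4 × 5 / 1000 = 754.2 kN.
Design strength φR_n = 0.75 × 754.2 = 566 kN.

566 kN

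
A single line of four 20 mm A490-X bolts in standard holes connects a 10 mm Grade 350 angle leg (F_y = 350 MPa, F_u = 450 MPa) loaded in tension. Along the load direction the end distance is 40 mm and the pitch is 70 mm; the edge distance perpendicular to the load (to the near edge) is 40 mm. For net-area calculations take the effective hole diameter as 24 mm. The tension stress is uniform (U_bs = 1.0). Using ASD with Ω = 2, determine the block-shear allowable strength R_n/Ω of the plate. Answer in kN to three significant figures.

Shear plane L_v = 40 + 3·70 = 250 mm; A_gv = 250 × 10 = 2500 mm².
A_nv = (250 − 3.5·24) × 10 = 1660 mm².
A_nt = (40 − 0.5·24) × 10 = 280 mm².
0.6 F_u A_nv = 448.2 kN; 0.6 F_y A_gv = 525 kN → shear rupture governs the shear term.
R_n = 448.2 + 1.0 × 450 × 280 / 1000 = 574.2 kN.
Allowable strength R_n/Ω = 574.2 / 2 = 287 kN.

287 kN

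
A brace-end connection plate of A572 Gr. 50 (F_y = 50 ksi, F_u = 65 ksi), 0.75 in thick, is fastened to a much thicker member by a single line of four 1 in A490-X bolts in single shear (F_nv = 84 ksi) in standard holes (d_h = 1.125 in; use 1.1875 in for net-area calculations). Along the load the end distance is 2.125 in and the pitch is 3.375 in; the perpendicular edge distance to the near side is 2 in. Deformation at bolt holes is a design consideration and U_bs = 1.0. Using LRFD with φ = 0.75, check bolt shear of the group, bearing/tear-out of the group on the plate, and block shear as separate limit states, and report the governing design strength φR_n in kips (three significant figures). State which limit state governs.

198 kips (bolt shear governs)

Bolt shear: A_b = π·1²/4 = 0.7854 in²; R_n = 84 × 0.7854 × 4 × 1 = 263.9 kips → 0.75 × 263.9 = 198 kips.
Bearing: edge l_c = 1.562, r_n = 91.41 kips; interior l_c = 2.25, r_n = 117 kips; R_n = 91.41 + 3·117 = 442.4 kips → 332 kips.
Block shear: A_gv = 9.188, A_nv = 6.07, A_nt = 1.055 in²; R_n = min(0.6F_uA_nv, 0.6F_yA_gv) + U_bs·F_u·A_nt = 305.3 kips → 229 kips.
Bolt shear governs: 198 kips.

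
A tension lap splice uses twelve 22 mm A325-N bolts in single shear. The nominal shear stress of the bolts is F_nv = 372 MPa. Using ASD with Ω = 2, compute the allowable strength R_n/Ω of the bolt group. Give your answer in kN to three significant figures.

848 kN

A_b = π × 22² / 4 = 380.1 mm².
R_n = F_nv · A_b · n · n_s = 372 × 380.1 × 12 × 1 / 1000 = 1697 kN.
Allowable strength R_n/Ω = 1697 / 2 = 848 kN.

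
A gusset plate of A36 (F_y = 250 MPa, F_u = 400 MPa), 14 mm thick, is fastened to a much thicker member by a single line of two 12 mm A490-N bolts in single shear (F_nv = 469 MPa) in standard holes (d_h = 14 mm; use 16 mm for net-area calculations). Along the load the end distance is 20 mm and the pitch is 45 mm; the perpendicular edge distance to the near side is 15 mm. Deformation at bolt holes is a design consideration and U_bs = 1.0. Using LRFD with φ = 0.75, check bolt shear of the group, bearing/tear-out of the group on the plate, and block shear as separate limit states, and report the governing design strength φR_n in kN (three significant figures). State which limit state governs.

79.6 kN (bolt shear governs)

Bolt shear: A_b = π·12²/4 = 113.1 mm²; R_n = 469 × 113.1 × 2 × 1 / 1000 = 106.1 kN → 0.75 × 106.1 = 79.6 kN.
Bearing: edge l_c = 13, r_n = 87.36 kN; interior l_c = 31, r_n = 161.3 kN; R_n = 87.36 + 1·161.3 = 248.6 kN → 186 kN.
Block shear: A_gv = 910, A_nv = 574, A_nt = 98 mm²; R_n = min(0.6F_uA_nv, 0.6F_yA_gv) + U_bs·F_u·A_nt = 175.7 kN → 132 kN.
Bolt shear governs: 79.6 kN.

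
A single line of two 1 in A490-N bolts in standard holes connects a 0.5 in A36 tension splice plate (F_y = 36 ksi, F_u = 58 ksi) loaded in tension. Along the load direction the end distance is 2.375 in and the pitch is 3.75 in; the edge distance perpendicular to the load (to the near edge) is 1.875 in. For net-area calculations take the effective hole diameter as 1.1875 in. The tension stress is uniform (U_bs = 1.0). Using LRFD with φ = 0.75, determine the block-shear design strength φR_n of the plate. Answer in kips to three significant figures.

Shear plane L_v = 2.375 + 1·3.75 = 6.125 in; A_gv = 6.125 × 0.5 = 3.062 in².
A_nv = (6.125 − 1.5·1.1875) × 0.5 = 2.172 in².
A_nt = (1.875 − 0.5·1.1875) × 0.5 = 0.6406 in².
0.6 F_u A_nv = 75.58 kips; 0.6 F_y A_gv = 66.15 kips → shear yielding governs the shear term.
R_n = 66.15 + 1.0 × 58 × 0.6406 = 103.3 kips.
Design strength φR_n = 0.75 × 103.3 = 77.5 kips.

77.5 kips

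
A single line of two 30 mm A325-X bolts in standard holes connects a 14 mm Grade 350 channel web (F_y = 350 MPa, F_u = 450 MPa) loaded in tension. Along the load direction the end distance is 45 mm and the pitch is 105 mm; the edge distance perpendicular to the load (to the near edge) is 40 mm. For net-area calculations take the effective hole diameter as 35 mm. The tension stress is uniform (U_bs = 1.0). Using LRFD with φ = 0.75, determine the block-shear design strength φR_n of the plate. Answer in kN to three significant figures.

Shear plane L_v = 45 + 1·105 = 150 mm; A_gv = 150 × 14 = 2100 mm².
A_nv = (150 − 1.5·35) × 14 = 1365 mm².
A_nt = (40 − 0.5·35) × 14 = 315 mm².
0.6 F_u A_nv = 368.6 kN; 0.6 F_y A_gv = 441 kN → shear rupture governs the shear term.
R_n = 368.6 + 1.0 × 450 × 315 / 1000 = 510.3 kN.
Design strength φR_n = 0.75 × 510.3 = 383 kN.

383 kN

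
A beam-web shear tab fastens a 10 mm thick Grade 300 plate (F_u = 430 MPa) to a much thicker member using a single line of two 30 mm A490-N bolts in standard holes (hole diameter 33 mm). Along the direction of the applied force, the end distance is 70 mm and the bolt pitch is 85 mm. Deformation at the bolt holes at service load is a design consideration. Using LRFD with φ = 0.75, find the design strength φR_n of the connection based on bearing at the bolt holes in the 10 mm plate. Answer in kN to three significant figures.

Per bolt r_n = 1.2 l_c t F_u ≤ 2.4 d t F_u; upper limit = 2.4 × 30 × 10 × 430 / 1000 = 309.6 kN.
Edge bolt: l_c = 70 − 33/2 = 53.5 mm → 1.2 × 53.5 × 10 × 430 / 1000 = 276.1 → r_n = 276.1 kN.
Interior bolts: l_c = 85 − 33 = 52 mm → 1.2 × 52 × 10 × 430 / 1000 = 268.3 → r_n = 268.3 kN.
R_n = 1 × 276.1 + 1 × 268.3 = 544.4 kN.
Design strength φR_n = 0.75 × 544.4 = 408 kN.

408 kN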